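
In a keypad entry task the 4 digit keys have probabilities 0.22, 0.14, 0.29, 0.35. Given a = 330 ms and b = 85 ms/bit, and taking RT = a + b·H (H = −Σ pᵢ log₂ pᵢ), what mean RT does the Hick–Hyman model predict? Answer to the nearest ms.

Entropy contributions −pᵢ log₂ pᵢ: 0.4806, 0.3971, 0.5179, 0.5301; sum H = 1.9257 bits.
RT = a + bH = 330 + 85·1.9257 = 493.68 ms.

494 ms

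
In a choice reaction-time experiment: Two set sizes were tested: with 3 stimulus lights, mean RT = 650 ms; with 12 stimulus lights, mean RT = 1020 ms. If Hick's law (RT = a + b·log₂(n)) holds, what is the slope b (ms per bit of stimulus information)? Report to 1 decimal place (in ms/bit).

185.0 ms/bit

The slope on a log₂ axis is (1020 − 650) / (3.5850 − 1.5850) = 185.000 ms/bit.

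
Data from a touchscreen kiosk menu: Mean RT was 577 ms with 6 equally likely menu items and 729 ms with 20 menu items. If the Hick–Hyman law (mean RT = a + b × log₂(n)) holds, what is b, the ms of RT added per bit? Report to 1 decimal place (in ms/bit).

Slope: b = (729 − 577) / (log₂ 20 − log₂ 6) = 152/1.7370 = 87.509 ms/bit.

87.5 ms/bit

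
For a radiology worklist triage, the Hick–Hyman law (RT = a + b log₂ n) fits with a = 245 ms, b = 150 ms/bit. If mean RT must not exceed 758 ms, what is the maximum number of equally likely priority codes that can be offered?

10

Information budget: (758 − 245)/150 = 3.4200 bits, so n ≤ 2^3.4200 = 10.703 → at most 10.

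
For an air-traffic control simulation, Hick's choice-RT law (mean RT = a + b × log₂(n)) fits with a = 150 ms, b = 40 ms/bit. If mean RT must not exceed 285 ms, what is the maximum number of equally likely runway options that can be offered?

10

Information budget: (285 − 150)/40 = 3.3750 bits, so n ≤ 2^3.3750 = 10.375 → at most 10.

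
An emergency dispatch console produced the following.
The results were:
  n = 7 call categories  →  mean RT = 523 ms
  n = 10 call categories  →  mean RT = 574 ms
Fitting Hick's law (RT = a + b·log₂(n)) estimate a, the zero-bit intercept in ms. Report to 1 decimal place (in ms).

244.8 ms

The slope on a log₂ axis is (574 − 523) / (3.3219 − 2.8074) = 99.111 ms/bit.
Intercept: a = 523 − 99.111·log₂(7) = 244.759 ms.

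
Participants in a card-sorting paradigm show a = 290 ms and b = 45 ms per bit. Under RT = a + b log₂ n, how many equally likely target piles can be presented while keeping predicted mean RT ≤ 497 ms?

Set 290 + 45·log₂ n ≤ 497 → log₂ n ≤ (497 − 290)/45 = 4.6000.
So n ≤ 2^4.6000 = 24.251; the largest integer n is 24.

24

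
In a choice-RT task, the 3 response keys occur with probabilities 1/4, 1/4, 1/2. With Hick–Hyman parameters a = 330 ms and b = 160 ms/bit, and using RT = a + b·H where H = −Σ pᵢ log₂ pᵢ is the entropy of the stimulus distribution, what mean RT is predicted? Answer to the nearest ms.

Each term −pᵢ log₂ pᵢ: 0.25·2 + 0.25·2 + 0.5·1; summed, H = 1.500 bits.
Mean RT = a + bH = 330 + 160·1.500 = 570.00 ms.

570 ms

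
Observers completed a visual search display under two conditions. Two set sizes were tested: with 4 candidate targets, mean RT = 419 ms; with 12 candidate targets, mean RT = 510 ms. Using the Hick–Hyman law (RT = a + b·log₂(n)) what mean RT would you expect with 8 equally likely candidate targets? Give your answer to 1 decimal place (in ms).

476.4 ms

With log₂ n on the abscissa the relation is linear; from the two conditions:
  b = (510 − 419) / (log₂ 12 − log₂ 4) = 91 / (3.5850 − 2) = 57.415 ms/bit
  a = 419 − 57.415 × 2 = 304.171 ms
Then RT(8) = 304.171 + 57.415 × log₂ 8 = 304.171 + 57.415 × 3 ≈ 476.415 ms.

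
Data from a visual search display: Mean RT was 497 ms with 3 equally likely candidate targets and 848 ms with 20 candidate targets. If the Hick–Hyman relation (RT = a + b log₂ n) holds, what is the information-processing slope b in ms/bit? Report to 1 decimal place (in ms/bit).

Slope: b = (848 − 497) / (log₂ 20 − log₂ 3) = 351/2.7370 = 128.244 ms/bit.

128.2 ms/bit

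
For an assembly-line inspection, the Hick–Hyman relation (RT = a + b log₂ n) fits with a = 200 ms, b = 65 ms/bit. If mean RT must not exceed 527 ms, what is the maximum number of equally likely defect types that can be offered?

32

Set 200 + 65·log₂ n ≤ 527 → log₂ n ≤ (527 − 200)/65 = 5.0308.
So n ≤ 2^5.0308 = 32.690; the largest integer n is 32.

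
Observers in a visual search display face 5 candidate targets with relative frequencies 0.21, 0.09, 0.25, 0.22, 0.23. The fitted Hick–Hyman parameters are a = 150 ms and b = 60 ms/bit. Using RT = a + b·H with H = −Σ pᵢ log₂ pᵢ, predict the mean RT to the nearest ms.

285 ms

Entropy contributions −pᵢ log₂ pᵢ: 0.4728, 0.3127, 0.5000, 0.4806, 0.4877; sum H = 2.2537 bits.
RT = a + bH = 150 + 60·2.2537 = 285.22 ms.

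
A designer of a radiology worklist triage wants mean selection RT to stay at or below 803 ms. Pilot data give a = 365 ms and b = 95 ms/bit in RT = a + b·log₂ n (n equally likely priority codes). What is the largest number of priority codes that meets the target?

24

Information budget: (803 − 365)/95 = 4.6105 bits, so n ≤ 2^4.6105 = 24.429 → at most 24.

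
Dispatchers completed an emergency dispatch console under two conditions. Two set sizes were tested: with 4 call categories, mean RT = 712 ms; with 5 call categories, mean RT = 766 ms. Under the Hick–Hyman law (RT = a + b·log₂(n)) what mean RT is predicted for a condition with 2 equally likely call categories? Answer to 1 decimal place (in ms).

544.3 ms

Solve the two-equation system in a and b:
  b = (766 − 712) / (log₂ 5 − log₂ 4) = 54 / (2.3219 − 2) = 167.739 ms/bit
  a = 712 − 167.739 × 2 = 376.521 ms
Then RT(2) = 376.521 + 167.739 × log₂ 2 = 376.521 + 167.739 × 1 ≈ 544.261 ms.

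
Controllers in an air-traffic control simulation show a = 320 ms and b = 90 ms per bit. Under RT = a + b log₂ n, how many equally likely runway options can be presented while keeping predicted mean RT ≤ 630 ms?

10

Set 320 + 90·log₂ n ≤ 630 → log₂ n ≤ (630 − 320)/90 = 3.4444.
So n ≤ 2^3.4444 = 10.886; the largest integer n is 10.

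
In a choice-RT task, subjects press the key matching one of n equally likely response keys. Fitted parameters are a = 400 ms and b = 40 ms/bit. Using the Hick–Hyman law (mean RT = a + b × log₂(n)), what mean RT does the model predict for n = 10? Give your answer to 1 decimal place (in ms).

532.9 ms

log₂(10) = 3.3219 bits, so RT = 400 + 40 × 3.3219 ≈ 532.877 ms.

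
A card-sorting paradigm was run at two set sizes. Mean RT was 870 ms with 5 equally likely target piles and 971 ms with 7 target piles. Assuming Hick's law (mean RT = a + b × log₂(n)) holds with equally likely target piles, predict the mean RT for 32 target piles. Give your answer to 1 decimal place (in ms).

1427.2 ms

Solve the two-equation system in a and b:
  b = (971 − 870) / (log₂ 7 − log₂ 5) = 101 / (2.8074 − 2.3219) = 208.064 ms/bit
  a = 870 − 208.064 × 2.3219 = 386.890 ms
Then RT(32) = 386.890 + 208.064 × log₂ 32 = 386.890 + 208.064 × 5 ≈ 1427.211 ms.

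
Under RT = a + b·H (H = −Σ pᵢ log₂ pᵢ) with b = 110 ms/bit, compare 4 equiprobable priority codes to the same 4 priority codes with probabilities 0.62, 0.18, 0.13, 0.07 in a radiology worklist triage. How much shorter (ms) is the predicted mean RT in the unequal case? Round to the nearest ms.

The RT saving is b·ΔH. Equiprobable H₀ = log₂(4) = 2.0000 bits; with the given probabilities H = 1.5241 bits.
b·(H₀ − H) = 110 × (2.0000 − 1.5241) = 52.35 ms.

52 ms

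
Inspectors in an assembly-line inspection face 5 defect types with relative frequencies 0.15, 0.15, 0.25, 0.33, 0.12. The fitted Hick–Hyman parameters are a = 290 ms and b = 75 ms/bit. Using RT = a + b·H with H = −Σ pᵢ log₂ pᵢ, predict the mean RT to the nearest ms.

456 ms

H = 0.15·log₂(1/0.15) + 0.15·log₂(1/0.15) + 0.25·log₂(1/0.25) + 0.33·log₂(1/0.33) + 0.12·log₂(1/0.12) = 2.2160 bits.
RT = 290 + 75 × 2.2160 = 456.20 ms.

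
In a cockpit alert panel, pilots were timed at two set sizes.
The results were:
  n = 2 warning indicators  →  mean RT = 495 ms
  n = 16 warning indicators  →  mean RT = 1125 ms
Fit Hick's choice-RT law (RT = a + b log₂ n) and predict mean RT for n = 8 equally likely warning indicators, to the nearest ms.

RT is linear in log₂ n, so two points fix the line:
  b = (1125 − 495) / (log₂ 16 − log₂ 2) = 630 / (4 − 1) = 210 ms/bit
  a = 495 − 210 × 1 = 285 ms
Then RT(8) = 285 + 210 × log₂ 8 = 285 + 210 × 3 ≈ 915.000 ms.

915 ms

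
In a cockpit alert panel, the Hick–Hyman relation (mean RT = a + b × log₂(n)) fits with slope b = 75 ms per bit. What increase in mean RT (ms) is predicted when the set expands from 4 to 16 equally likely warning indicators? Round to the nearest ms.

150 ms

The intercept a cancels: ΔRT = b·(log₂ n₂ − log₂ n₁) = b·log₂(n₂/n₁).
log₂(16) − log₂(4) = log₂(16/4) = log₂(4) = 2.
ΔRT = 75 × 2.0000 = 150.000 ms.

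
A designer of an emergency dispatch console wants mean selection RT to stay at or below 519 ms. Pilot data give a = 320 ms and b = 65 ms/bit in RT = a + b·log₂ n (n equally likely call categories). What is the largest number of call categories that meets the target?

8

Set 320 + 65·log₂ n ≤ 519 → log₂ n ≤ (519 − 320)/65 = 3.0615.
So n ≤ 2^3.0615 = 8.349; the largest integer n is 8.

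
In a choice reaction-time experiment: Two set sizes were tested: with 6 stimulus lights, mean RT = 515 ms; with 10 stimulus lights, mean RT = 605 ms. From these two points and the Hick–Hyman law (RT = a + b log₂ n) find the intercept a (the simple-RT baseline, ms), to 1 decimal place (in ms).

199.3 ms

Slope: b = (605 − 515) / (log₂ 10 − log₂ 6) = 90/0.7370 = 122.122 ms/bit.
Intercept: a = 515 − 122.122·log₂(6) = 199.318 ms.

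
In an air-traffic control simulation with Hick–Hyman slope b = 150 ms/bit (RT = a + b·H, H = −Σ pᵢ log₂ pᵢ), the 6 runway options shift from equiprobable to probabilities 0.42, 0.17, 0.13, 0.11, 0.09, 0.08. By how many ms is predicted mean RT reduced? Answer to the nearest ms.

The RT saving is b·ΔH. Equiprobable H₀ = log₂(6) = 2.5850 bits; with the given probabilities H = 2.2973 bits.
b·(H₀ − H) = 150 × (2.5850 − 2.2973) = 43.15 ms.

43 ms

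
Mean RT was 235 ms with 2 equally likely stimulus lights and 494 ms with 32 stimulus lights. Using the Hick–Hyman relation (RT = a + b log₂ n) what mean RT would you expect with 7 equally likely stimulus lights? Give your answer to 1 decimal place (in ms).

352.0 ms

RT is linear in log₂ n, so two points fix the line:
  b = (494 − 235) / (log₂ 32 − log₂ 2) = 259 / (5 − 1) = 64.750 ms/bit
  a = 235 − 64.750 × 1 = 170.250 ms
Then RT(7) = 170.250 + 64.750 × log₂ 7 = 170.250 + 64.750 × 2.8074 ≈ 352.026 ms.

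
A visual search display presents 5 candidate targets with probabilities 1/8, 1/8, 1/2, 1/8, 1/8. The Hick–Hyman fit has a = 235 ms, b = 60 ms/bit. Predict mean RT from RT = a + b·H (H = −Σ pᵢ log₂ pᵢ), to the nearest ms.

Each term −pᵢ log₂ pᵢ: 0.125·3 + 0.125·3 + 0.5·1 + 0.125·3 + 0.125·3; summed, H = 2.000 bits.
Mean RT = a + bH = 235 + 60·2.000 = 355.00 ms.

355 ms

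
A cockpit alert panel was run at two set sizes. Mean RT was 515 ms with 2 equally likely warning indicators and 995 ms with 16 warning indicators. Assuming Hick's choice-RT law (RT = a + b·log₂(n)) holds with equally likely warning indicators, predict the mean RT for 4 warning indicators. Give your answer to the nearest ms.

Solve the two-equation system in a and b:
  b = (995 − 515) / (log₂ 16 − log₂ 2) = 480 / (4 − 1) = 160 ms/bit
  a = 515 − 160 × 1 = 355 ms
Then RT(4) = 355 + 160 × log₂ 4 = 355 + 160 × 2 ≈ 675.000 ms.

675 ms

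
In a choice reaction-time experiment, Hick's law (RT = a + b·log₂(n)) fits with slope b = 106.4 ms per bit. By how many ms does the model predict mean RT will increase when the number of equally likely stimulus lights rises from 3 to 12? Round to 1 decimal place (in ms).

ΔRT = (a + b log₂ n₂) − (a + b log₂ n₁) = b·(log₂ n₂ − log₂ n₁).
log₂(12) − log₂(3) = log₂(12/3) = log₂(4) = 2.
ΔRT = 106.4 × 2.0000 = 212.800 ms.

212.8 ms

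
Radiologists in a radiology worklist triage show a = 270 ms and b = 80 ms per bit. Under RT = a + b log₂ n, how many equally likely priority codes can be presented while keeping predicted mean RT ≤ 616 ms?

80·log₂ n ≤ 616 − 270 = 346, giving log₂ n ≤ 4.3250 and n ≤ 20.043. The largest whole number is 20.

20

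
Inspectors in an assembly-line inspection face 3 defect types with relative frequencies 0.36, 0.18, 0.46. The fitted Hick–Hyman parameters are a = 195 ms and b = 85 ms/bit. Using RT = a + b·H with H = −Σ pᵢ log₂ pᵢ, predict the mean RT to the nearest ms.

322 ms

Entropy contributions −pᵢ log₂ pᵢ: 0.5306, 0.4453, 0.5153; sum H = 1.4913 bits.
RT = a + bH = 195 + 85·1.4913 = 321.76 ms.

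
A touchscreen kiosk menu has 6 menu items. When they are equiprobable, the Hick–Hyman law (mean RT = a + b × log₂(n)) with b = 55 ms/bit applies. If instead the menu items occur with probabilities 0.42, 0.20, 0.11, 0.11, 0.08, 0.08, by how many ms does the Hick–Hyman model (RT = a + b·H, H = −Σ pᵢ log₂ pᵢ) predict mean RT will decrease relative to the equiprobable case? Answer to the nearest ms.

Equiprobable entropy H₀ = log₂ 6 = 2.5850 bits.
Skewed entropy H = −Σ pᵢ log₂ pᵢ = 2.2736 bits.
ΔRT = b·(H₀ − H) = 55 × 0.3113 = 17.12 ms.

17 ms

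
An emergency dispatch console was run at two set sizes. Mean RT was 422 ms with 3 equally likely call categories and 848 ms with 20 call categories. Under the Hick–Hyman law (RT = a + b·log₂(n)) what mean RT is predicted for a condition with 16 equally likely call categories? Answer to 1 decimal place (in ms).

RT is linear in log₂ n, so two points fix the line:
  b = (848 − 422) / (log₂ 20 − log₂ 3) = 426 / (4.3219 − 1.5850) = 155.647 ms/bit
  a = 422 − 155.647 × 1.5850 = 175.306 ms
Then RT(16) = 175.306 + 155.647 × log₂ 16 = 175.306 + 155.647 × 4 ≈ 797.893 ms.

797.9 ms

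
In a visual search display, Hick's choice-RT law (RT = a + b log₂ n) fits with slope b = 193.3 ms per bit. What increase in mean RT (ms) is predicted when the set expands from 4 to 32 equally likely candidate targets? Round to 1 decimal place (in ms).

Only the slope matters, since a is common to both: ΔRT = b·log₂(n₂/n₁).
log₂(32) − log₂(4) = log₂(32/4) = log₂(8) = 3.
ΔRT = 193.3 × 3.0000 = 579.900 ms.

579.9 ms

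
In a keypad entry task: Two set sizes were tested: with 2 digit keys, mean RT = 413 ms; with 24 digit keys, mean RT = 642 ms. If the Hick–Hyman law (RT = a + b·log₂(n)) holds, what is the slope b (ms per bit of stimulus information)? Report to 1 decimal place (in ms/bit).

63.9 ms/bit

The slope on a log₂ axis is (642 − 413) / (4.5850 − 1) = 63.878 ms/bit.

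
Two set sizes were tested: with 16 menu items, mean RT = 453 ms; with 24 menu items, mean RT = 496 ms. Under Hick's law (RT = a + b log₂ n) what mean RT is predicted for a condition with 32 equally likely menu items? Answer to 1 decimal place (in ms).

526.5 ms

Fit slope and intercept:
  b = (496 − 453) / (log₂ 24 − log₂ 16) = 43 / (4.5850 − 4) = 73.509 ms/bit
  a = 453 − 73.509 × 4 = 158.964 ms
Then RT(32) = 158.964 + 73.509 × log₂ 32 = 158.964 + 73.509 × 5 ≈ 526.509 ms.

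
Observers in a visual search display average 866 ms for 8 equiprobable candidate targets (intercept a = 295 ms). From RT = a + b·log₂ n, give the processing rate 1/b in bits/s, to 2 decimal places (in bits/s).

b = (866 − 295)/log₂ 8 = 571/3 = 190.333 ms per bit = 0.19033 s/bit; the reciprocal is 5.254 bits/s.

5.25 bits/s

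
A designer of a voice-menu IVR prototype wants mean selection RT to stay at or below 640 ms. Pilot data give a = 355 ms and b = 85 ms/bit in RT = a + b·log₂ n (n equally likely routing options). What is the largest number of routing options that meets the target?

85·log₂ n ≤ 640 − 355 = 285, giving log₂ n ≤ 3.3529 and n ≤ 10.217. The largest whole number is 10.

10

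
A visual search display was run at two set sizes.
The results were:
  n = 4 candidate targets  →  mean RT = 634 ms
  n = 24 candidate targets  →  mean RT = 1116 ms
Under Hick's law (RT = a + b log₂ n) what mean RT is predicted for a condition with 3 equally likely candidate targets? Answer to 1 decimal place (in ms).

556.6 ms

RT is linear in log₂ n, so two points fix the line:
  b = (1116 − 634) / (log₂ 24 − log₂ 4) = 482 / (4.5850 − 2) = 186.463 ms/bit
  a = 634 − 186.463 × 2 = 261.074 ms
Then RT(3) = 261.074 + 186.463 × log₂ 3 = 261.074 + 186.463 × 1.5850 ≈ 556.611 ms.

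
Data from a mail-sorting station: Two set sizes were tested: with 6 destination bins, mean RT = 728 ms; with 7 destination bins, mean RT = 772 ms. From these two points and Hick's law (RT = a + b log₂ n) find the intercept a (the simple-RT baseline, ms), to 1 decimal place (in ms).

b = (RT₂ − RT₁)/(log₂ n₂ − log₂ n₁) = (772 − 728)/(2.8074 − 2.5850) = 197.848 ms/bit.
Intercept: a = 728 − 197.848·log₂(6) = 216.569 ms.

216.6 ms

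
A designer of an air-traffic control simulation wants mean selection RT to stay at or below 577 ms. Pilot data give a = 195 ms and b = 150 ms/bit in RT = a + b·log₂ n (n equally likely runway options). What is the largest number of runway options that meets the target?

5

Set 195 + 150·log₂ n ≤ 577 → log₂ n ≤ (577 − 195)/150 = 2.5467.
So n ≤ 2^2.5467 = 5.843; the largest integer n is 5.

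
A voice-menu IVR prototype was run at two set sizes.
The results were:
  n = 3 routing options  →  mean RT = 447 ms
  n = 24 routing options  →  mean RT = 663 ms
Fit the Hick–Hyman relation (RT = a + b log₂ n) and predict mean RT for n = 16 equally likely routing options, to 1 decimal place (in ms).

620.9 ms

With log₂ n on the abscissa the relation is linear; from the two conditions:
  b = (663 − 447) / (log₂ 24 − log₂ 3) = 216 / (4.5850 − 1.5850) = 72.000 ms/bit
  a = 447 − 72.000 × 1.5850 = 332.883 ms
Then RT(16) = 332.883 + 72.000 × log₂ 16 = 332.883 + 72.000 × 4 ≈ 620.883 ms.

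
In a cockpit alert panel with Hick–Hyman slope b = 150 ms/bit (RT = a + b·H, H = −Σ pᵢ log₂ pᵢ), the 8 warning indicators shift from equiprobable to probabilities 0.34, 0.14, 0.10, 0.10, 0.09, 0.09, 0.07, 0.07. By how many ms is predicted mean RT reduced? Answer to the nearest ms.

37 ms

The RT saving is b·ΔH. Equiprobable H₀ = log₂(8) = 3.0000 bits; with the given probabilities H = 2.7531 bits.
b·(H₀ − H) = 150 × (3.0000 − 2.7531) = 37.04 ms.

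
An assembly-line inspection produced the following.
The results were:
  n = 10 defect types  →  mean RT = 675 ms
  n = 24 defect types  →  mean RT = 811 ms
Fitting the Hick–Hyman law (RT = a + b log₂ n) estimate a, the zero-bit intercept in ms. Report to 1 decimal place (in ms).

317.3 ms

b = (RT₂ − RT₁)/(log₂ n₂ − log₂ n₁) = (811 − 675)/(4.5850 − 3.3219) = 107.677 ms/bit.
a = RT₁ − b·log₂ n₁ = 675 − 107.677 × 3.3219 = 317.304 ms.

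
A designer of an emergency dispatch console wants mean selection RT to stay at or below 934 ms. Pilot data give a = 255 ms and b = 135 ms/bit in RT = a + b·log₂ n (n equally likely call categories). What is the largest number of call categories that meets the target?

135·log₂ n ≤ 934 − 255 = 679, giving log₂ n ≤ 5.0296 and n ≤ 32.664. The largest whole number is 32.

32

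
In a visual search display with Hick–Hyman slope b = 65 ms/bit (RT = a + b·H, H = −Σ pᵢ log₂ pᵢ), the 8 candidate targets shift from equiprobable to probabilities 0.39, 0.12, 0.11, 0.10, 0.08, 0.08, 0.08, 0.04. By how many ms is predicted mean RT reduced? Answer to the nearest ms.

Equiprobable entropy H₀ = log₂ 8 = 3.0000 bits.
Skewed entropy H = −Σ pᵢ log₂ pᵢ = 2.6396 bits.
ΔRT = b·(H₀ − H) = 65 × 0.3604 = 23.42 ms.

23 ms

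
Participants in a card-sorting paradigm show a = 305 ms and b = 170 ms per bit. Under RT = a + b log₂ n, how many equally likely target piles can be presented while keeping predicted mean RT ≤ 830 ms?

Information budget: (830 − 305)/170 = 3.0882 bits, so n ≤ 2^3.0882 = 8.505 → at most 8.

8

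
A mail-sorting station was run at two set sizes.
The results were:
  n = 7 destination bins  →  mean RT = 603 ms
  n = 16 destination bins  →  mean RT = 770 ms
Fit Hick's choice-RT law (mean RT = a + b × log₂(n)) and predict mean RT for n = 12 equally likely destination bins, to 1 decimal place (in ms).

711.9 ms

Solve the two-equation system in a and b:
  b = (770 − 603) / (log₂ 16 − log₂ 7) = 167 / (4 − 2.8074) = 140.025 ms/bit
  a = 603 − 140.025 × 2.8074 = 209.900 ms
Then RT(12) = 209.900 + 140.025 × log₂ 12 = 209.900 + 140.025 × 3.5850 ≈ 711.884 ms.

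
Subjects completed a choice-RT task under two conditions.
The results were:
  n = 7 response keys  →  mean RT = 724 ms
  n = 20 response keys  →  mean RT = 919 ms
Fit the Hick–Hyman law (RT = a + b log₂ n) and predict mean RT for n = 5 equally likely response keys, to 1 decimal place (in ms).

With log₂ n on the abscissa the relation is linear; from the two conditions:
  b = (919 − 724) / (log₂ 20 − log₂ 7) = 195 / (4.3219 − 2.8074) = 128.749 ms/bit
  a = 724 − 128.749 × 2.8074 = 362.555 ms
Then RT(5) = 362.555 + 128.749 × log₂ 5 = 362.555 + 128.749 × 2.3219 ≈ 661.502 ms.

661.5 ms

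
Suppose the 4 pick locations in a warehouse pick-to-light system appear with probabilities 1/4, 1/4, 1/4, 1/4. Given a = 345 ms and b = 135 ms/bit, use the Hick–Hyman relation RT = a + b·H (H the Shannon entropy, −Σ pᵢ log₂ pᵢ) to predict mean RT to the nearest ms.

Each term −pᵢ log₂ pᵢ: 0.25·2 + 0.25·2 + 0.25·2 + 0.25·2; summed, H = 2.000 bits.
Mean RT = a + bH = 345 + 135·2.000 = 615.00 ms.

615 ms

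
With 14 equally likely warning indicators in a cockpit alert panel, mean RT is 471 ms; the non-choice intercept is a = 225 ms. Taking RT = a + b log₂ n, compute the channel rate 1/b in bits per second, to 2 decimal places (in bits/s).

Choice component = 471 − 225 = 246 ms over log₂(14) = 3.8074 bits.
b = 246 / 3.8074 = 64.612 ms/bit, so 1/b = 15.477 bits/s.

15.48 bits/s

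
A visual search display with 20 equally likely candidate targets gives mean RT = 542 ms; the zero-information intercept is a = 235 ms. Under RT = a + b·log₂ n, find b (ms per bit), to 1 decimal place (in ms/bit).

log₂(20) = 4.3219 bits.
b = (RT − a)/log₂ n = (542 − 235) / 4.3219 = 71.033 ms/bit.

71.0 ms/bit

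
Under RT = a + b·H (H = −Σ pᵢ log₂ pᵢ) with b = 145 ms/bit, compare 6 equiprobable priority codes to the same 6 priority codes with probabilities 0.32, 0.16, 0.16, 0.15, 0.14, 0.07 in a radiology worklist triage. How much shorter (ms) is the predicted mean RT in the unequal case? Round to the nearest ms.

20 ms

Equiprobable entropy H₀ = log₂ 6 = 2.5850 bits.
Skewed entropy H = −Σ pᵢ log₂ pᵢ = 2.4483 bits.
ΔRT = b·(H₀ − H) = 145 × 0.1367 = 19.82 ms.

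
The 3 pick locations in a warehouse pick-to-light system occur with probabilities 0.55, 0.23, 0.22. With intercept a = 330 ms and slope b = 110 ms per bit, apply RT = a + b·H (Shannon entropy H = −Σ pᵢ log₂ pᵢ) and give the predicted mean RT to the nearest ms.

489 ms

H = 0.55·log₂(1/0.55) + 0.23·log₂(1/0.23) + 0.22·log₂(1/0.22) = 1.4426 bits.
RT = 330 + 110 × 1.4426 = 488.69 ms.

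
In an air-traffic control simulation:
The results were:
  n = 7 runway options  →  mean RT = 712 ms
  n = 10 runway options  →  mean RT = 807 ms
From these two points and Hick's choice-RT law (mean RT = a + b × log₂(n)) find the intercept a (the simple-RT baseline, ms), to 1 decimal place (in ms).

b = (RT₂ − RT₁)/(log₂ n₂ − log₂ n₁) = (807 − 712)/(3.3219 − 2.8074) = 184.619 ms/bit.
a = RT₁ − b·log₂ n₁ = 712 − 184.619 × 2.8074 = 193.709 ms.

193.7 ms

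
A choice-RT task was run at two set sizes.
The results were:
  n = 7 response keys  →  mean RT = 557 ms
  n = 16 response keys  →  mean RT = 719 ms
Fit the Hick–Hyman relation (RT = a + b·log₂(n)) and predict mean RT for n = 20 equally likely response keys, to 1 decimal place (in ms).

RT is linear in log₂ n, so two points fix the line:
  b = (719 − 557) / (log₂ 16 − log₂ 7) = 162 / (4 − 2.8074) = 135.833 ms/bit
  a = 557 − 135.833 × 2.8074 = 175.670 ms
Then RT(20) = 175.670 + 135.833 × log₂ 20 = 175.670 + 135.833 × 4.3219 ≈ 762.728 ms.

762.7 ms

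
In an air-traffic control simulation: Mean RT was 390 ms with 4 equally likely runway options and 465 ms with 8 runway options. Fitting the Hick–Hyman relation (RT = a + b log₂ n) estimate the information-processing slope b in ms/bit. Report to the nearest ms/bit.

75 ms/bit

Slope: b = (465 − 390) / (log₂ 8 − log₂ 4) = 75/1.0000 = 75 ms/bit.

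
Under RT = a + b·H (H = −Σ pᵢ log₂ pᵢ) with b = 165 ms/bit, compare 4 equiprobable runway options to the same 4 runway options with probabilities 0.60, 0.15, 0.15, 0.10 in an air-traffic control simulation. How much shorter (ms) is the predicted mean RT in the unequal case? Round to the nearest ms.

Equiprobable entropy H₀ = log₂ 4 = 2.0000 bits.
Skewed entropy H = −Σ pᵢ log₂ pᵢ = 1.5955 bits.
ΔRT = b·(H₀ − H) = 165 × 0.4045 = 66.75 ms.

67 ms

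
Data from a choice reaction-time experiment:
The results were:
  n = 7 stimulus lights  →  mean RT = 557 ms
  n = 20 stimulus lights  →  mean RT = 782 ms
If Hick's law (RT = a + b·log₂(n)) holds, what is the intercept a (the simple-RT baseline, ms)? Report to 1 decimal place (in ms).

139.9 ms

The slope on a log₂ axis is (782 − 557) / (4.3219 − 2.8074) = 148.557 ms/bit.
Intercept: a = 557 − 148.557·log₂(7) = 139.949 ms.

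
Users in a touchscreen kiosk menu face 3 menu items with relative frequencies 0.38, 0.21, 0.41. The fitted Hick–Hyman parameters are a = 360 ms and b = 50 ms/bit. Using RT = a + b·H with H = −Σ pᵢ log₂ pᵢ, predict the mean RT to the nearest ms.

H = 0.38·log₂(1/0.38) + 0.21·log₂(1/0.21) + 0.41·log₂(1/0.41) = 1.5307 bits.
RT = 360 + 50 × 1.5307 = 436.53 ms.

437 ms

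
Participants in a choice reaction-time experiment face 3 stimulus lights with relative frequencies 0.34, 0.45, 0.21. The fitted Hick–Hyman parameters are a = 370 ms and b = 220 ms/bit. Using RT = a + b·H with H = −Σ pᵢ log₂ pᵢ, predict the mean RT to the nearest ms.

704 ms

Entropy contributions −pᵢ log₂ pᵢ: 0.5292, 0.5184, 0.4728; sum H = 1.5204 bits.
RT = a + bH = 370 + 220·1.5204 = 704.49 ms.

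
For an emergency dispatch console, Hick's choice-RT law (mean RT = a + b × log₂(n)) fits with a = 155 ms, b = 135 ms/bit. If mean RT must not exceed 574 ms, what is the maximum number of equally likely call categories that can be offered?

Information budget: (574 − 155)/135 = 3.1037 bits, so n ≤ 2^3.1037 = 8.596 → at most 8.

8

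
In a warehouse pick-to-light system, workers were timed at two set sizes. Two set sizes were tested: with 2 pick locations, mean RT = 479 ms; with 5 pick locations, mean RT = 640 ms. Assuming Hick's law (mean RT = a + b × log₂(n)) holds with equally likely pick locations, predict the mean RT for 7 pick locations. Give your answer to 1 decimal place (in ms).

699.1 ms

Solve the two-equation system in a and b:
  b = (640 − 479) / (log₂ 5 − log₂ 2) = 161 / (2.3219 − 1) = 121.792 ms/bit
  a = 479 − 121.792 × 1 = 357.208 ms
Then RT(7) = 357.208 + 121.792 × log₂ 7 = 357.208 + 121.792 × 2.8074 ≈ 699.121 ms.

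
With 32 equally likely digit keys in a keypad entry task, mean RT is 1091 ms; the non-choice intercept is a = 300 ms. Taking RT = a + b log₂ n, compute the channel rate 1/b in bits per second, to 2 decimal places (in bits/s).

b = (1091 − 300)/log₂ 32 = 791/5 = 158.200 ms per bit = 0.15820 s/bit; the reciprocal is 6.321 bits/s.

6.32 bits/s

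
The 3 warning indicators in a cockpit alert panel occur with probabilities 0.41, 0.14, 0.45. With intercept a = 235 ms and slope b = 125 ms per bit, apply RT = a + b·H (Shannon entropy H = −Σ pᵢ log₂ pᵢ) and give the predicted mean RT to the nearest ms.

415 ms

H = 0.41·log₂(1/0.41) + 0.14·log₂(1/0.14) + 0.45·log₂(1/0.45) = 1.4429 bits.
RT = 235 + 125 × 1.4429 = 415.36 ms.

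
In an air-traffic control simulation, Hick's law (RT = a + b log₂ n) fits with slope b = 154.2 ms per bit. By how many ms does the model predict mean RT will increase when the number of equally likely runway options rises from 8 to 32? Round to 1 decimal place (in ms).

ΔRT = (a + b log₂ n₂) − (a + b log₂ n₁) = b·(log₂ n₂ − log₂ n₁).
log₂(32) − log₂(8) = log₂(32/8) = log₂(4) = 2.
ΔRT = 154.2 × 2.0000 = 308.400 ms.

308.4 ms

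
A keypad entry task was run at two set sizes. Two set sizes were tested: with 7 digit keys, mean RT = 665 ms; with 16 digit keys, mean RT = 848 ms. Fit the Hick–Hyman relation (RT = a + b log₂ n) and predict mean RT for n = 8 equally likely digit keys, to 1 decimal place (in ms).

Fit slope and intercept:
  b = (848 − 665) / (log₂ 16 − log₂ 7) = 183 / (4 − 2.8074) = 153.440 ms/bit
  a = 665 − 153.440 × 2.8074 = 234.238 ms
Then RT(8) = 234.238 + 153.440 × log₂ 8 = 234.238 + 153.440 × 3 ≈ 694.560 ms.

694.6 ms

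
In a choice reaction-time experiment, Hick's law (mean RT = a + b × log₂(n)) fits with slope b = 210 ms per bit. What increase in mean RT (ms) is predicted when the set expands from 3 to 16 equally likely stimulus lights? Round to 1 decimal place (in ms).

Only the slope matters, since a is common to both: ΔRT = b·log₂(n₂/n₁).
log₂(16) − log₂(3) = 4 − 1.5850 = 2.4150.
ΔRT = 210 × 2.4150 = 507.158 ms.

507.2 ms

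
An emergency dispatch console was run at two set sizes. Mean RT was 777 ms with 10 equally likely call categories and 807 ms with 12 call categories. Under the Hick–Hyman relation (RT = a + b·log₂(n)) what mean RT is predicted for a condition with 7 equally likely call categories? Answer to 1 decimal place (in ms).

With log₂ n on the abscissa the relation is linear; from the two conditions:
  b = (807 − 777) / (log₂ 12 − log₂ 10) = 30 / (3.5850 − 3.3219) = 114.054 ms/bit
  a = 777 − 114.054 × 3.3219 = 398.122 ms
Then RT(7) = 398.122 + 114.054 × log₂ 7 = 398.122 + 114.054 × 2.8074 ≈ 718.311 ms.

718.3 ms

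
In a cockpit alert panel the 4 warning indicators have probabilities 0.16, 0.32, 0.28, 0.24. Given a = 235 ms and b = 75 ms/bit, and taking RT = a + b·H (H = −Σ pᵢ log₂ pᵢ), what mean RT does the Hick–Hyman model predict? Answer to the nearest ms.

Entropy contributions −pᵢ log₂ pᵢ: 0.4230, 0.5260, 0.5142, 0.4941; sum H = 1.9574 bits.
RT = a + bH = 235 + 75·1.9574 = 381.81 ms.

382 ms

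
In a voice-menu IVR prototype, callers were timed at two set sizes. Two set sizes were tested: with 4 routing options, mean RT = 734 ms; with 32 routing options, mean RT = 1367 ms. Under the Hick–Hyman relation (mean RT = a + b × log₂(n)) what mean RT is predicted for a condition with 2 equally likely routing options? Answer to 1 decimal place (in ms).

523.0 ms

With log₂ n on the abscissa the relation is linear; from the two conditions:
  b = (1367 − 734) / (log₂ 32 − log₂ 4) = 633 / (5 − 2) = 211.000 ms/bit
  a = 734 − 211.000 × 2 = 312.000 ms
Then RT(2) = 312.000 + 211.000 × log₂ 2 = 312.000 + 211.000 × 1 ≈ 523.000 ms.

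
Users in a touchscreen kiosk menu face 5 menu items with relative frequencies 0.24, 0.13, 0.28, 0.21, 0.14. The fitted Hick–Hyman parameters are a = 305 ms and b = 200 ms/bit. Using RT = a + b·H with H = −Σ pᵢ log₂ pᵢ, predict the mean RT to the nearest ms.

757 ms

H = 0.24·log₂(1/0.24) + 0.13·log₂(1/0.13) + 0.28·log₂(1/0.28) + 0.21·log₂(1/0.21) + 0.14·log₂(1/0.14) = 2.2609 bits.
RT = 305 + 200 × 2.2609 = 757.19 ms.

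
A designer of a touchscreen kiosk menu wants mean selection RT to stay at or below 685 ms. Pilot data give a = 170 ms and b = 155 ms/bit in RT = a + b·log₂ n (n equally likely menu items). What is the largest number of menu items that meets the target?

10

Information budget: (685 − 170)/155 = 3.3226 bits, so n ≤ 2^3.3226 = 10.005 → at most 10.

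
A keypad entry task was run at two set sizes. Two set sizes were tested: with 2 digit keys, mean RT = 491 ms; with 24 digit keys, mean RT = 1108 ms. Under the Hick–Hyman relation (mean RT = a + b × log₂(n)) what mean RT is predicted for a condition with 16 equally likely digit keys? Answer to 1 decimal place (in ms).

Solve the two-equation system in a and b:
  b = (1108 − 491) / (log₂ 24 − log₂ 2) = 617 / (4.5850 − 1) = 172.108 ms/bit
  a = 491 − 172.108 × 1 = 318.892 ms
Then RT(16) = 318.892 + 172.108 × log₂ 16 = 318.892 + 172.108 × 4 ≈ 1007.323 ms.

1007.3 ms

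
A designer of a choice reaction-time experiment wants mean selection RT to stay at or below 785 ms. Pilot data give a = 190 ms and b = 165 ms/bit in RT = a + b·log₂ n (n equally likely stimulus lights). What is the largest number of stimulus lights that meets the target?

12

Set 190 + 165·log₂ n ≤ 785 → log₂ n ≤ (785 − 190)/165 = 3.6061.
So n ≤ 2^3.6061 = 12.177; the largest integer n is 12.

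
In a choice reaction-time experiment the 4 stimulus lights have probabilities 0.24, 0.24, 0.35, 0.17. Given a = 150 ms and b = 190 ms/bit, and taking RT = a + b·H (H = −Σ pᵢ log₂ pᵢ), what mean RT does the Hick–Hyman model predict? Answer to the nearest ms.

521 ms

H = 0.24·log₂(1/0.24) + 0.24·log₂(1/0.24) + 0.35·log₂(1/0.35) + 0.17·log₂(1/0.17) = 1.9530 bits.
RT = 150 + 190 × 1.9530 = 521.06 ms.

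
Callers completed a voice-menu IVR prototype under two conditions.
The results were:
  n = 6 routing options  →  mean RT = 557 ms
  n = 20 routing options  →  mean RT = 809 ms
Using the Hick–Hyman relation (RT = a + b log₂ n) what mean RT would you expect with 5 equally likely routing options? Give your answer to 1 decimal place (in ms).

518.8 ms

With log₂ n on the abscissa the relation is linear; from the two conditions:
  b = (809 − 557) / (log₂ 20 − log₂ 6) = 252 / (4.3219 − 2.5850) = 145.081 ms/bit
  a = 557 − 145.081 × 2.5850 = 181.972 ms
Then RT(5) = 181.972 + 145.081 × log₂ 5 = 181.972 + 145.081 × 2.3219 ≈ 518.839 ms.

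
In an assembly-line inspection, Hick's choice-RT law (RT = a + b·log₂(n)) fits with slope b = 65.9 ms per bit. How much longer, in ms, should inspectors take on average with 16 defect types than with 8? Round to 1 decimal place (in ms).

ΔRT = (a + b log₂ n₂) − (a + b log₂ n₁) = b·(log₂ n₂ − log₂ n₁).
log₂(16) − log₂(8) = log₂(16/8) = log₂(2) = 1.
ΔRT = 65.9 × 1.0000 = 65.900 ms.

65.9 ms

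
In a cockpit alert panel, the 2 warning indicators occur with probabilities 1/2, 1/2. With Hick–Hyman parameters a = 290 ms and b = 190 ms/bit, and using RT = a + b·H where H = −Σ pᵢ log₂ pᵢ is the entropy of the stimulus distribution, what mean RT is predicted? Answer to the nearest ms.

480 ms

Each term −pᵢ log₂ pᵢ: 0.5·1 + 0.5·1; summed, H = 1.000 bits.
Mean RT = a + bH = 290 + 190·1.000 = 480.00 ms.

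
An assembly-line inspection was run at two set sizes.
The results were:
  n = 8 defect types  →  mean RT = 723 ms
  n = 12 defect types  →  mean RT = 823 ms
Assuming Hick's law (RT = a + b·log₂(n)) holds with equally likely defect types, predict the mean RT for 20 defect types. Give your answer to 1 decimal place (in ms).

949.0 ms

Solve the two-equation system in a and b:
  b = (823 − 723) / (log₂ 12 − log₂ 8) = 100 / (3.5850 − 3) = 170.951 ms/bit
  a = 723 − 170.951 × 3 = 210.147 ms
Then RT(20) = 210.147 + 170.951 × log₂ 20 = 210.147 + 170.951 × 4.3219 ≈ 948.985 ms.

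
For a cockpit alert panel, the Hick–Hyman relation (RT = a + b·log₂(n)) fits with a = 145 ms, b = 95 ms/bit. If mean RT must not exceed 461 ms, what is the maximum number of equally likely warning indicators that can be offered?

Information budget: (461 − 145)/95 = 3.3263 bits, so n ≤ 2^3.3263 = 10.030 → at most 10.

10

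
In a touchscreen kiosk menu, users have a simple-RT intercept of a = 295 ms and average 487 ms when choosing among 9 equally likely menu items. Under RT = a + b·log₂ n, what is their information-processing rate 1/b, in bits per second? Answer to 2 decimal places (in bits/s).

Choice component = 487 − 295 = 192 ms over log₂(9) = 3.1699 bits.
b = 192 / 3.1699 = 60.569 ms/bit, so 1/b = 16.510 bits/s.

16.51 bits/s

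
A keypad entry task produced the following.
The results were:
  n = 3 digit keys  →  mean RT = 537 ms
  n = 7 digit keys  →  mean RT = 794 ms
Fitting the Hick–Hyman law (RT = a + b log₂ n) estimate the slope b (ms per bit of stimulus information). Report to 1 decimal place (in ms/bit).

b = (RT₂ − RT₁)/(log₂ n₂ − log₂ n₁) = (794 − 537)/(2.8074 − 1.5850) = 210.243 ms/bit.

210.2 ms/bit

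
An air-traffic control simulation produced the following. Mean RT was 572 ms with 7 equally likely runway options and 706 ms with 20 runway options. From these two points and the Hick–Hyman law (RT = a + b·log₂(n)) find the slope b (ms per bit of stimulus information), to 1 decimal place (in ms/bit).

b = (RT₂ − RT₁)/(log₂ n₂ − log₂ n₁) = (706 − 572)/(4.3219 − 2.8074) = 88.474 ms/bit.

88.5 ms/bit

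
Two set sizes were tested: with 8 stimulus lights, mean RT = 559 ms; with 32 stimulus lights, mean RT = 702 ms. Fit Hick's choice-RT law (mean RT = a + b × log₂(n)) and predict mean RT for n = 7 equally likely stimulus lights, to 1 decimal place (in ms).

With log₂ n on the abscissa the relation is linear; from the two conditions:
  b = (702 − 559) / (log₂ 32 − log₂ 8) = 143 / (5 − 3) = 71.500 ms/bit
  a = 559 − 71.500 × 3 = 344.500 ms
Then RT(7) = 344.500 + 71.500 × log₂ 7 = 344.500 + 71.500 × 2.8074 ≈ 545.226 ms.

545.2 ms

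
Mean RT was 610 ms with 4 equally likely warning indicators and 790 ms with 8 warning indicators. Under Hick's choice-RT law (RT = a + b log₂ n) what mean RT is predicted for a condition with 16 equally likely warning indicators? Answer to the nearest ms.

970 ms

RT is linear in log₂ n, so two points fix the line:
  b = (790 − 610) / (log₂ 8 − log₂ 4) = 180 / (3 − 2) = 180 ms/bit
  a = 610 − 180 × 2 = 250 ms
Then RT(16) = 250 + 180 × log₂ 16 = 250 + 180 × 4 ≈ 970.000 ms.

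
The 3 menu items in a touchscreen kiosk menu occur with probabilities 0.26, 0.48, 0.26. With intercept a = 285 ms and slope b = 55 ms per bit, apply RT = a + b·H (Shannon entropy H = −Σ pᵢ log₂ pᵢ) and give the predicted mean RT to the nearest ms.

369 ms

Entropy contributions −pᵢ log₂ pᵢ: 0.5053, 0.5083, 0.5053; sum H = 1.5188 bits.
RT = a + bH = 285 + 55·1.5188 = 368.54 ms.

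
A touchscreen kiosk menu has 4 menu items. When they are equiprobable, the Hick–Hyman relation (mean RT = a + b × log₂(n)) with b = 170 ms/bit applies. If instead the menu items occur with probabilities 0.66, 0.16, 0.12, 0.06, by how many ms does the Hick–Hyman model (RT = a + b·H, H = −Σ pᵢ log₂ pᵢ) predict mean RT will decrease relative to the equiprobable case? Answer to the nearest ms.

97 ms

Equiprobable entropy H₀ = log₂ 4 = 2.0000 bits.
Skewed entropy H = −Σ pᵢ log₂ pᵢ = 1.4293 bits.
ΔRT = b·(H₀ − H) = 170 × 0.5707 = 97.03 ms.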